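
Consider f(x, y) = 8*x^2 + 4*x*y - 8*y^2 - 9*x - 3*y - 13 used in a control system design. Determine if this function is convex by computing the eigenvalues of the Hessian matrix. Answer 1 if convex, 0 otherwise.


The Hessian of f(x,y) = 8*x^2 + 4*x*y - 8*y^2 - 9*x - 3*y - 13 is:
H = [[16, 4], [4, -16]]
Trace = 16 - 16 = 0
Determinant = 16*-16 - (4)^2 = -272
Discriminant = (0)^2 - 4*-272 = 1088.0
Eigenvalues: lambda_1 = -16.4924, lambda_2 = 16.4924
The function is not convex.

0


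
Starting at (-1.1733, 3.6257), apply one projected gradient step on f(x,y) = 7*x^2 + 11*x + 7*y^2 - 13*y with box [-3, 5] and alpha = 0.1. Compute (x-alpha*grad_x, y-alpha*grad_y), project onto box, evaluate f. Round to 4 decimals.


Step 1: Compute gradient at (-1.1733, 3.6257).
grad_x = 2*7*-1.1733 + 11 = -5.4262
grad_y = 2*7*3.6257 - 13 = 37.7598
Step 2: Gradient step.
x_raw = -1.1733 - 0.1*-5.4262 = -0.6307
y_raw = 3.6257 - 0.1*37.7598 = -0.1503
Step 3: Project onto [-3, 5].
x_proj = clip(-0.6307) = -0.6307
y_proj = clip(-0.1503) = -0.1503
Step 4: Evaluate f.
f(-0.6307, -0.1503) = -2.0415


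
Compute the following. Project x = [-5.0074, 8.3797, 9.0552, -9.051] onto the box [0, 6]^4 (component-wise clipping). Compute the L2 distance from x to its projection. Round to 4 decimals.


Project each component onto [0, 6].
clip(-5.0074) = 0.0, clip(8.3797) = 6.0, clip(9.0552) = 6.0, clip(-9.051) = 0.0
Projection = [0.0, 6.0, 6.0, 0.0]
Squared diffs: [25.0741, 5.663, 9.3342, 81.9206]
Distance = sqrt(121.9919) = 11.045


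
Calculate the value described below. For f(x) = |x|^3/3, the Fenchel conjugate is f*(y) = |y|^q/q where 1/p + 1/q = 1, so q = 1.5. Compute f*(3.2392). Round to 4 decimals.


The conjugate exponent q satisfies 1/p + 1/q = 1.
p = 3, so q = 3/(3 - 1) = 1.5
|y|^q = 3.2392^1.5 = 5.8298
f*(3.2392) = 5.8298 / 1.5 = 3.8866


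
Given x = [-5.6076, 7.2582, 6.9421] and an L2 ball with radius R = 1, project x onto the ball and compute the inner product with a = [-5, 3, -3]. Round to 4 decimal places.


Step 1: Compute ||x|| (intermediates to 6 decimals).
||x|| = sqrt((-5.6076)^2 + 7.2582^2 + 6.9421^2) = 11.503017
Step 2: Project.
Since ||x|| > R, scale = R/||x|| = 1/11.503017 = 0.086934, proj(x) = scale * x
proj(x) = [-0.487491, 0.630984, 0.603505]
Step 3: Dot product.
a^T * proj(x) = -5*(-0.487491) + 3*0.630984 - 3*0.603505 = 2.5199


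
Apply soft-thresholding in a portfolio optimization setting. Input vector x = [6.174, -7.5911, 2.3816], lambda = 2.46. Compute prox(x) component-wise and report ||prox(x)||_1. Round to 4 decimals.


Soft-thresholding with lambda = 2.46:
prox(6.174) = sign(6.174)*max(|6.174| - 2.46, 0) = 3.714
prox(-7.5911) = sign(-7.5911)*max(|-7.5911| - 2.46, 0) = -5.1311
prox(2.3816) = sign(2.3816)*max(|2.3816| - 2.46, 0) = 0.0
prox(x) = [3.714, -5.1311, 0.0]
||prox(x)||_1 = 3.714 + 5.1311 + 0.0 = 8.8451


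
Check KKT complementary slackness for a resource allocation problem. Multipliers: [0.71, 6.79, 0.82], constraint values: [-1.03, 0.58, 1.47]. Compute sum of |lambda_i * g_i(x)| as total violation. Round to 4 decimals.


KKT complementary slackness check:
lambda_1 * g_1 = 0.71 * -1.03 = -0.7313
lambda_2 * g_2 = 6.79 * 0.58 = 3.9382
lambda_3 * g_3 = 0.82 * 1.47 = 1.2054
Total violation = 0.7313 + 3.9382 + 1.2054 = 5.8749


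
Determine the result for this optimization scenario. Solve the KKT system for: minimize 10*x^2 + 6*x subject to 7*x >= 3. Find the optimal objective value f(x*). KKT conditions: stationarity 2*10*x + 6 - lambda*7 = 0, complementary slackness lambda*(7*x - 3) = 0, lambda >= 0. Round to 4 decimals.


Step 1: Try lambda = 0 (constraint inactive).
x_unc = -6/(2*10) = -0.3
Check: 7*-0.3 = -2.1 < 3 -- violated!
Step 2: Constraint must be active: 7*x = 3
x* = 3/7 = 0.4286 (rounded; the exact value 3/7 is used below)
lambda = (2*10*(3/7) + 6)/7 = 2.0816
Step 3: Compute optimal value.
f(x*) = 10*(3/7)^2 + 6*(3/7) = 4.4082


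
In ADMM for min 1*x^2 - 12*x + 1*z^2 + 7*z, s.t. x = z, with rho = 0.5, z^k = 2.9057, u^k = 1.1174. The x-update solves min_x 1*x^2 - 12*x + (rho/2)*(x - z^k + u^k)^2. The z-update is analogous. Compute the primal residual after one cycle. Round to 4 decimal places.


ADMM iteration with rho = 0.5, z^k = 2.9057, u^k = 1.1174
Step 1: x-update.
Minimize 1*x^2 - 12*x + (0.5/2)*(x - 2.9057 + 1.1174)^2
FOC: (2*1 + 0.5)*x = 12 + 0.5*(2.9057 - 1.1174)
x^{k+1} = 5.1577
Step 2: z-update.
Minimize 1*z^2 + 7*z + (0.5/2)*(5.1577 - z + 1.1174)^2
FOC: (2*1 + 0.5)*z = -7 + 0.5*(5.1577 + 1.1174)
z^{k+1} = -1.545
Step 3: u-update.
u^{k+1} = 1.1174 + 5.1577 + 1.545 = 7.82
Step 4: Primal residual = |5.1577 + 1.545| = 6.7026


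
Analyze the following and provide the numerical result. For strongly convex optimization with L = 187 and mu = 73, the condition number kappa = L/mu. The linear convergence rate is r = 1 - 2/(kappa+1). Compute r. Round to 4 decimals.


Step 1: Compute the condition number.
kappa = L/mu = 187/73 = 2.5616
Step 2: Compute the convergence rate.
r = 1 - 2/(kappa + 1) = 1 - 2*mu/(L + mu) = (L - mu)/(L + mu) = 114/260 = 0.4385


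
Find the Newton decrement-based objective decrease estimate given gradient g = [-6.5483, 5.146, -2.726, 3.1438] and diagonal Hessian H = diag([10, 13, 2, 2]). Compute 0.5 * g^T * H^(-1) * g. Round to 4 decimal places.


Step 1: H is diagonal, so H^(-1) * g = [-0.6548, 0.3958, -1.363, 1.5719].
Step 2: g^T H^(-1) g = sum_i g_i^2 / H_ii
  = (-6.5483)^2/10 + (5.146)^2/13 + (-2.726)^2/2 + (3.1438)^2/2
  = 4.288 + 2.037 + 3.7155 + 4.9417 = 14.9823
Step 3: Objective decrease = 0.5 * g^T H^(-1) g = 7.4912


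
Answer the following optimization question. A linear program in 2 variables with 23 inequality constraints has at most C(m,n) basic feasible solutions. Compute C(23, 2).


Each vertex corresponds to some choice of n active constraints out of m, so the number of vertices is at most C(m, n) = m! / (n!(m-n)!).
m = 23, n = 2
Numerator: 23 * 22
Denominator: 2! = 2
C(23, 2) = 253


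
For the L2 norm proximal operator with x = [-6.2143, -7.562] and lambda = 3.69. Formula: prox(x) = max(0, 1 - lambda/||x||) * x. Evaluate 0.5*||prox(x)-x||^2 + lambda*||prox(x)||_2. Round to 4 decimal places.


Step 1: Compute ||x||.
||x|| = 9.7878
Step 2: Compute scaling factor.
scale = max(0, 1 - 3.69/9.7878) = 0.623
Step 3: prox(x) = [-3.8715, -4.7111]
||prox(x)|| = 6.0978
Step 4: Proximal objective.
0.5*||prox-x||^2 = 6.8081
lambda*||prox|| = 22.5009
Total = 29.309


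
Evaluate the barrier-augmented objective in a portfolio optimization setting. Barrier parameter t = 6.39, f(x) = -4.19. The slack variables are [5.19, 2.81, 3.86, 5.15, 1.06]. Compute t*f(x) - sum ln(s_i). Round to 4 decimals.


Step 1: Compute log-barrier.
ln values: [1.6467, 1.0332, 1.3507, 1.639, 0.0583]
phi = -(1.6467 + 1.0332 + 1.3507 + 1.639 + 0.0583) = -5.7279
Step 2: Compute augmented objective.
t*f(x) = 6.39*-4.19 = -26.7741
Total = -26.7741 - 5.7279 = -32.502


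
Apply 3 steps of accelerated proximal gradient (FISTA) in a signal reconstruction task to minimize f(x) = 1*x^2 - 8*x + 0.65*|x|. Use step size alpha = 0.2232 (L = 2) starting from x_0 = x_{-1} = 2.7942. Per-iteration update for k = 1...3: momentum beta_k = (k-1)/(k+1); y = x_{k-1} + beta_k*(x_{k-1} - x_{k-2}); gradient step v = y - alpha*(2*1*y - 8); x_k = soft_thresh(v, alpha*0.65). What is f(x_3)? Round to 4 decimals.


FISTA on f(x) = 1*x^2 - 8*x + 0.65*|x|
L = 2, alpha = 0.2232
Iteration 1: beta = 0.0, y = 2.7942 + 0.0*(2.7942 - 2.7942) = 2.7942
  grad(y) = -2.4116, v = y - alpha*grad = 3.3325
  prox(v) = soft_thresh(3.3325, 0.1451) = 3.1874
Iteration 2: beta = 0.3333, y = 3.1874 + 0.3333*(3.1874 - 2.7942) = 3.3185
  grad(y) = -1.3631, v = y - alpha*grad = 3.6227
  prox(v) = soft_thresh(3.6227, 0.1451) = 3.4776
Iteration 3: beta = 0.5, y = 3.4776 + 0.5*(3.4776 - 3.1874) = 3.6227
  grad(y) = -0.7545, v = y - alpha*grad = 3.7911
  prox(v) = soft_thresh(3.7911, 0.1451) = 3.6461
f(x_3) = 1*3.6461^2 - 8*3.6461 + 0.65*|3.6461| = -13.5048


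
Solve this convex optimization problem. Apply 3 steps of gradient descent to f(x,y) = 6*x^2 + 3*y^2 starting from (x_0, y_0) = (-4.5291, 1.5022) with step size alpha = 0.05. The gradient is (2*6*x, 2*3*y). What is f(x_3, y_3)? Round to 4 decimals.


Gradient descent on f(x,y) = 6*x^2 + 3*y^2.
Starting point: (-4.5291, 1.5022), alpha = 0.05
Step 1: grad_x = 2*6*-4.5291 = -54.3492, grad_y = 2*3*1.5022 = 9.0132
  x_1 = -4.5291 - 0.05*-54.3492 = -1.8116
  y_1 = 1.5022 - 0.05*9.0132 = 1.0515
Step 2: grad_x = 2*6*-1.8116 = -21.7397, grad_y = 2*3*1.0515 = 6.3092
  x_2 = -1.8116 - 0.05*-21.7397 = -0.7247
  y_2 = 1.0515 - 0.05*6.3092 = 0.7361
Step 3: grad_x = 2*6*-0.7247 = -8.6959, grad_y = 2*3*0.7361 = 4.4165
  x_3 = -0.7247 - 0.05*-8.6959 = -0.2899
  y_3 = 0.7361 - 0.05*4.4165 = 0.5153
f(-0.2899, 0.5153) = 6*(-0.2899)^2 + 3*0.5153^2 = 1.3006


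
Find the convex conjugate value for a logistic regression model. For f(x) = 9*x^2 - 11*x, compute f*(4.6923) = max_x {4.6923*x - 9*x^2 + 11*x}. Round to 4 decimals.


f*(y) = sup_x {y*x - a*x^2 - b*x} = sup_x {(y-b)*x - a*x^2}
FOC: (y - b) - 2a*x = 0 => x* = (y - b)/(2a)
x* = (4.6923 + 11)/(2*9) = 0.8718
f*(4.6923) = (y-b)^2/(4a) = (4.6923 + 11)^2/(4*9)
= 246.2483/36 = 6.8402


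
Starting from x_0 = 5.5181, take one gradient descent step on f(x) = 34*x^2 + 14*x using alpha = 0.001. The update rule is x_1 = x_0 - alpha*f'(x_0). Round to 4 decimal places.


We compute the gradient at x_0 and apply the update.
f'(x) = 68*x + 14
f'(5.5181) = 68*5.5181 + 14 = 389.2308
x_1 = 5.5181 - 0.001*389.2308 = 5.1289


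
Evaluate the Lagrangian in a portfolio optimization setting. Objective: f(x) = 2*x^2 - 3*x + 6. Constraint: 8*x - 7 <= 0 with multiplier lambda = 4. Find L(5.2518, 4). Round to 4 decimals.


Step 1: Evaluate f(x).
f(5.2518) = 2*5.2518^2 - 3*5.2518 + 6 = 45.4074
Step 2: Evaluate g(x).
g(5.2518) = 8*5.2518 - 7 = 35.0144
Step 3: Compute Lagrangian.
L = 45.4074 + 4*35.0144 = 185.465


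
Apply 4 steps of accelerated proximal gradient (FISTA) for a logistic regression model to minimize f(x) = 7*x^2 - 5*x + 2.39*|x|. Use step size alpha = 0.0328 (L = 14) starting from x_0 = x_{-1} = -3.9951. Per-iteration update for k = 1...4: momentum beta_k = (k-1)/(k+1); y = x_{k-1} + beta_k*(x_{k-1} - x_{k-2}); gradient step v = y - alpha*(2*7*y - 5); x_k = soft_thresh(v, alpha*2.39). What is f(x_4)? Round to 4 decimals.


FISTA on f(x) = 7*x^2 - 5*x + 2.39*|x|
L = 14, alpha = 0.0328
Iteration 1: beta = 0.0, y = -3.9951 + 0.0*(-3.9951 + 3.9951) = -3.9951
  grad(y) = -60.9314, v = y - alpha*grad = -1.9966
  prox(v) = soft_thresh(-1.9966, 0.0784) = -1.9182
Iteration 2: beta = 0.3333, y = -1.9182 + 0.3333*(-1.9182 + 3.9951) = -1.2258
  grad(y) = -22.1618, v = y - alpha*grad = -0.4989
  prox(v) = soft_thresh(-0.4989, 0.0784) = -0.4205
Iteration 3: beta = 0.5, y = -0.4205 + 0.5*(-0.4205 + 1.9182) = 0.3283
  grad(y) = -0.4043, v = y - alpha*grad = 0.3415
  prox(v) = soft_thresh(0.3415, 0.0784) = 0.2631
Iteration 4: beta = 0.6, y = 0.2631 + 0.6*(0.2631 + 0.4205) = 0.6733
  grad(y) = 4.4267, v = y - alpha*grad = 0.5281
  prox(v) = soft_thresh(0.5281, 0.0784) = 0.4497
f(x_4) = 7*0.4497^2 - 5*0.4497 + 2.39*|0.4497| = 0.2421


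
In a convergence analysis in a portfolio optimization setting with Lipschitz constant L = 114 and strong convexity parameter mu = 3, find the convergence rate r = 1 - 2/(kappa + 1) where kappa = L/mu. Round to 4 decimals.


Step 1: Compute the condition number.
kappa = L/mu = 114/3 = 38.0
Step 2: Compute the convergence rate.
r = 1 - 2/(kappa + 1) = 1 - 2*mu/(L + mu) = (L - mu)/(L + mu) = 111/117 = 0.9487


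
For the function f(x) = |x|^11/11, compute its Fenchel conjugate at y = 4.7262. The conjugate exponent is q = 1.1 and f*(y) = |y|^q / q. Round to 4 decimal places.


The conjugate exponent q satisfies 1/p + 1/q = 1.
p = 11, so q = 11/(11 - 1) = 1.1
|y|^q = 4.7262^1.1 = 5.5203
f*(4.7262) = 5.5203 / 1.1 = 5.0185


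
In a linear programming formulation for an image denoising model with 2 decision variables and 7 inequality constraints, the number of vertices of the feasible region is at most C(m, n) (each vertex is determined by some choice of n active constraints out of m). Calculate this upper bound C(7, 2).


Each vertex corresponds to some choice of n active constraints out of m, so the number of vertices is at most C(m, n) = m! / (n!(m-n)!).
m = 7, n = 2
Numerator: 7 * 6
Denominator: 2! = 2
C(7, 2) = 21


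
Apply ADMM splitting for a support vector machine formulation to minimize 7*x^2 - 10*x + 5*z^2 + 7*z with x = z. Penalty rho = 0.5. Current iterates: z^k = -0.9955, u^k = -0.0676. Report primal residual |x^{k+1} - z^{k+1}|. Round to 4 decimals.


ADMM iteration with rho = 0.5, z^k = -0.9955, u^k = -0.0676
Step 1: x-update.
Minimize 7*x^2 - 10*x + (0.5/2)*(x + 0.9955 - 0.0676)^2
FOC: (2*7 + 0.5)*x = 10 + 0.5*(-0.9955 + 0.0676)
x^{k+1} = 0.6577
Step 2: z-update.
Minimize 5*z^2 + 7*z + (0.5/2)*(0.6577 - z - 0.0676)^2
FOC: (2*5 + 0.5)*z = -7 + 0.5*(0.6577 - 0.0676)
z^{k+1} = -0.6386
Step 3: u-update.
u^{k+1} = -0.0676 + 0.6577 + 0.6386 = 1.2286
Step 4: Primal residual = |0.6577 + 0.6386| = 1.2962


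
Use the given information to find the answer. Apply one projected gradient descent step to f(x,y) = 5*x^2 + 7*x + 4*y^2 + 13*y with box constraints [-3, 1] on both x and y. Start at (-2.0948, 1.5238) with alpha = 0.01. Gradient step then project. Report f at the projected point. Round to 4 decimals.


Step 1: Compute gradient at (-2.0948, 1.5238).
grad_x = 2*5*-2.0948 + 7 = -13.948
grad_y = 2*4*1.5238 + 13 = 25.1904
Step 2: Gradient step.
x_raw = -2.0948 - 0.01*-13.948 = -1.9553
y_raw = 1.5238 - 0.01*25.1904 = 1.2719
Step 3: Project onto [-3, 1].
x_proj = clip(-1.9553) = -1.9553
y_proj = clip(1.2719) = 1.0
Step 4: Evaluate f.
f(-1.9553, 1.0) = 22.4291


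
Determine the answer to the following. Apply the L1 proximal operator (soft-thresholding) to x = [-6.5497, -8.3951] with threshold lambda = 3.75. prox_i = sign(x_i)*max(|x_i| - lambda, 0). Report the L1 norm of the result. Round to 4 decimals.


Soft-thresholding with lambda = 3.75:
prox(-6.5497) = sign(-6.5497)*max(|-6.5497| - 3.75, 0) = -2.7997
prox(-8.3951) = sign(-8.3951)*max(|-8.3951| - 3.75, 0) = -4.6451
prox(x) = [-2.7997, -4.6451]
||prox(x)||_1 = 2.7997 + 4.6451 = 7.4448


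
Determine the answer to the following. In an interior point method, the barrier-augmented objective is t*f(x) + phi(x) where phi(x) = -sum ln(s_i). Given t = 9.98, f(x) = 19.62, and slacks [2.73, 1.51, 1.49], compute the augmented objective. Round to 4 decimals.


Step 1: Compute log-barrier.
ln values: [1.0043, 0.4121, 0.3988]
phi = -(1.0043 + 0.4121 + 0.3988) = -1.8152
Step 2: Compute augmented objective.
t*f(x) = 9.98*19.62 = 195.8076
Total = 195.8076 - 1.8152 = 193.9924


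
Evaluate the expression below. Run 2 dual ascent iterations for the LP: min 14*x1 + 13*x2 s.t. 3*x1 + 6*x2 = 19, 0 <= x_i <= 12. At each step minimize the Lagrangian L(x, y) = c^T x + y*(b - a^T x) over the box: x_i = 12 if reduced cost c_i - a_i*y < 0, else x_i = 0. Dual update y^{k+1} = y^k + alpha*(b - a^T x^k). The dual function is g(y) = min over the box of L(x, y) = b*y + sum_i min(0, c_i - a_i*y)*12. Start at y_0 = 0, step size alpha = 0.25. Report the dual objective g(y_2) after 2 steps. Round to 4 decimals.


Dual ascent for LP: min 14*x1 + 13*x2, 3*x1 + 6*x2 = 19, 0 <= x_i <= 12
Step 1: y^k = 0.0, reduced costs: (14.0, 13.0)
  x^k = (0.0, 0.0), subgradient = b - a^T x = 19.0
  y^{k+1} = 0.0 + 0.25*19.0 = 4.75
Step 2: y^k = 4.75, reduced costs: (-0.25, -15.5)
  x^k = (12.0, 12.0), subgradient = b - a^T x = -89.0
  y^{k+1} = 4.75 + 0.25*-89.0 = -17.5
Dual objective at y_2 = -17.5: reduced costs (66.5, 118.0), box minimizer x = (0.0, 0.0)
g(y_2) = b*y + (c1 - a1*y)*x1 + (c2 - a2*y)*x2 = 19*(-17.5) + 66.5*0.0 + 118.0*0.0 = -332.5 + 0.0 + 0.0 = -332.5


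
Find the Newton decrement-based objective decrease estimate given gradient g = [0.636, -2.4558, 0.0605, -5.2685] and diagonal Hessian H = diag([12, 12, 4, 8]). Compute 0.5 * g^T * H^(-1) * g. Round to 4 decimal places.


Step 1: H is diagonal, so H^(-1) * g = [0.053, -0.2047, 0.0151, -0.6586].
Step 2: g^T H^(-1) g = sum_i g_i^2 / H_ii
  = (0.636)^2/12 + (-2.4558)^2/12 + (0.0605)^2/4 + (-5.2685)^2/8
  = 0.0337 + 0.5026 + 0.0009 + 3.4696 = 4.0068
Step 3: Objective decrease = 0.5 * g^T H^(-1) g = 2.0034


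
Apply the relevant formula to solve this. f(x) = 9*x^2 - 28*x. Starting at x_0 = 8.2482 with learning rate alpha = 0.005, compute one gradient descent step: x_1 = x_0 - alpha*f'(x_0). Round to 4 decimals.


We compute the gradient at x_0 and apply the update.
f'(x) = 18*x - 28
f'(8.2482) = 18*8.2482 - 28 = 120.4676
x_1 = 8.2482 - 0.005*120.4676 = 7.6459


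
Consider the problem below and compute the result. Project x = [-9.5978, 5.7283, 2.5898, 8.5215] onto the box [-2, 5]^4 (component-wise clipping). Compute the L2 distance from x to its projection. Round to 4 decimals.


Project each component onto [-2, 5].
clip(-9.5978) = -2.0, clip(5.7283) = 5.0, clip(2.5898) = 2.5898, clip(8.5215) = 5.0
Projection = [-2.0, 5.0, 2.5898, 5.0]
Squared diffs: [57.7266, 0.5304, 0.0, 12.401]
Distance = sqrt(70.658) = 8.4058


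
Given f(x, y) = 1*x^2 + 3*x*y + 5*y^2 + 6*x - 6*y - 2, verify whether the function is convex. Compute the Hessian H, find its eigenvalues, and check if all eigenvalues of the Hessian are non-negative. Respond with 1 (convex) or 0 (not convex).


The Hessian of f(x,y) = 1*x^2 + 3*x*y + 5*y^2 + 6*x - 6*y - 2 is:
H = [[2, 3], [3, 10]]
Trace = 2 + 10 = 12
Determinant = 2*10 - (3)^2 = 11
Discriminant = (12)^2 - 4*11 = 100.0
Eigenvalues: lambda_1 = 1.0, lambda_2 = 11.0
The function is convex.

1


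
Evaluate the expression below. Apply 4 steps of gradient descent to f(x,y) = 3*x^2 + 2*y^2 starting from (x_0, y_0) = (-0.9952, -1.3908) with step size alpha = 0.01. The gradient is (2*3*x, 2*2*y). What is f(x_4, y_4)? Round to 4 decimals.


Gradient descent on f(x,y) = 3*x^2 + 2*y^2.
Starting point: (-0.9952, -1.3908), alpha = 0.01
Step 1: grad_x = 2*3*-0.9952 = -5.9712, grad_y = 2*2*-1.3908 = -5.5632
  x_1 = -0.9952 - 0.01*-5.9712 = -0.9355
  y_1 = -1.3908 - 0.01*-5.5632 = -1.3352
Step 2: grad_x = 2*3*-0.9355 = -5.6129, grad_y = 2*2*-1.3352 = -5.3407
  x_2 = -0.9355 - 0.01*-5.6129 = -0.8794
  y_2 = -1.3352 - 0.01*-5.3407 = -1.2818
Step 3: grad_x = 2*3*-0.8794 = -5.2762, grad_y = 2*2*-1.2818 = -5.127
  x_3 = -0.8794 - 0.01*-5.2762 = -0.8266
  y_3 = -1.2818 - 0.01*-5.127 = -1.2305
Step 4: grad_x = 2*3*-0.8266 = -4.9596, grad_y = 2*2*-1.2305 = -4.922
  x_4 = -0.8266 - 0.01*-4.9596 = -0.777
  y_4 = -1.2305 - 0.01*-4.922 = -1.1813
f(-0.777, -1.1813) = 3*(-0.777)^2 + 2*(-1.1813)^2 = 4.602


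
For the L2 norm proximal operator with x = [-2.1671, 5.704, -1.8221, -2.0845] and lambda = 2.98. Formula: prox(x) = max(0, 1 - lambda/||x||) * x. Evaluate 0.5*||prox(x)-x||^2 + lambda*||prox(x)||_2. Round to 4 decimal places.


Step 1: Compute ||x||.
||x|| = 6.7005
Step 2: Compute scaling factor.
scale = max(0, 1 - 2.98/6.7005) = 0.5553
Step 3: prox(x) = [-1.2033, 3.1672, -1.0117, -1.1574]
||prox(x)|| = 3.7205
Step 4: Proximal objective.
0.5*||prox-x||^2 = 4.4402
lambda*||prox|| = 11.0871
Total = 15.5274


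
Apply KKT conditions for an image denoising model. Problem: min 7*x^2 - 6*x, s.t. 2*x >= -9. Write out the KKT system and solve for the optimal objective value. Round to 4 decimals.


Step 1: Try lambda = 0 (constraint inactive).
Stationarity: 2*7*x - 6 = 0
x* = 6/(2*7) = 3/7 = 0.4286 (rounded; the exact value 3/7 is used below)
Check constraint: 2*0.4286 = 0.8572 >= -9 -- satisfied.
Step 2: Compute optimal value.
f(x*) = 7*(3/7)^2 - 6*(3/7) = -1.2857


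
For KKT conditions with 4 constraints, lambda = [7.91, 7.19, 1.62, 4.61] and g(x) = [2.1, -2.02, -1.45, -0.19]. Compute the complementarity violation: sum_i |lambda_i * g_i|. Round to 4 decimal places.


KKT complementary slackness check:
lambda_1 * g_1 = 7.91 * 2.1 = 16.611
lambda_2 * g_2 = 7.19 * -2.02 = -14.5238
lambda_3 * g_3 = 1.62 * -1.45 = -2.349
lambda_4 * g_4 = 4.61 * -0.19 = -0.8759
Total violation = 16.611 + 14.5238 + 2.349 + 0.8759 = 34.3597


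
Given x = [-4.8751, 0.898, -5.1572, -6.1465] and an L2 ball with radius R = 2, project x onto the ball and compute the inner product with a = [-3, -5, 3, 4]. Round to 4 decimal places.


Step 1: Compute ||x|| (intermediates to 6 decimals).
||x|| = sqrt((-4.8751)^2 + 0.898^2 + (-5.1572)^2 + (-6.1465)^2) = 9.431287
Step 2: Project.
Since ||x|| > R, scale = R/||x|| = 2/9.431287 = 0.21206, proj(x) = scale * x
proj(x) = [-1.033814, 0.19043, -1.093636, -1.303427]
Step 3: Dot product.
a^T * proj(x) = -3*(-1.033814) - 5*0.19043 + 3*(-1.093636) + 4*(-1.303427) = -6.3453


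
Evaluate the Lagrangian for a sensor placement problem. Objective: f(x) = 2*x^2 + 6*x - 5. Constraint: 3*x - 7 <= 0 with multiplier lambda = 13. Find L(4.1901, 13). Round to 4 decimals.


Step 1: Evaluate f(x).
f(4.1901) = 2*4.1901^2 + 6*4.1901 - 5 = 55.2545
Step 2: Evaluate g(x).
g(4.1901) = 3*4.1901 - 7 = 5.5703
Step 3: Compute Lagrangian.
L = 55.2545 + 13*5.5703 = 127.6684


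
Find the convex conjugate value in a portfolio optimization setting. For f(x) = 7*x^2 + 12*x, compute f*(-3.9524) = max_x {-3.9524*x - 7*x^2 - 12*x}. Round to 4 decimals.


f*(y) = sup_x {y*x - a*x^2 - b*x} = sup_x {(y-b)*x - a*x^2}
FOC: (y - b) - 2a*x = 0 => x* = (y - b)/(2a)
x* = (-3.9524 - 12)/(2*7) = -1.1395
f*(-3.9524) = (y-b)^2/(4a) = (-3.9524 - 12)^2/(4*7)
= 254.4791/28 = 9.0885


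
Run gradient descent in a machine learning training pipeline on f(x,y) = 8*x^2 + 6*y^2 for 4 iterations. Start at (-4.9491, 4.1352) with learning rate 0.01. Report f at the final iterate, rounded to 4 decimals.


Gradient descent on f(x,y) = 8*x^2 + 6*y^2.
Starting point: (-4.9491, 4.1352), alpha = 0.01
Step 1: grad_x = 2*8*-4.9491 = -79.1856, grad_y = 2*6*4.1352 = 49.6224
  x_1 = -4.9491 - 0.01*-79.1856 = -4.1572
  y_1 = 4.1352 - 0.01*49.6224 = 3.639
Step 2: grad_x = 2*8*-4.1572 = -66.5159, grad_y = 2*6*3.639 = 43.6677
  x_2 = -4.1572 - 0.01*-66.5159 = -3.4921
  y_2 = 3.639 - 0.01*43.6677 = 3.2023
Step 3: grad_x = 2*8*-3.4921 = -55.8734, grad_y = 2*6*3.2023 = 38.4276
  x_3 = -3.4921 - 0.01*-55.8734 = -2.9334
  y_3 = 3.2023 - 0.01*38.4276 = 2.818
Step 4: grad_x = 2*8*-2.9334 = -46.9336, grad_y = 2*6*2.818 = 33.8163
  x_4 = -2.9334 - 0.01*-46.9336 = -2.464
  y_4 = 2.818 - 0.01*33.8163 = 2.4799
f(-2.464, 2.4799) = 8*(-2.464)^2 + 6*2.4799^2 = 85.4692


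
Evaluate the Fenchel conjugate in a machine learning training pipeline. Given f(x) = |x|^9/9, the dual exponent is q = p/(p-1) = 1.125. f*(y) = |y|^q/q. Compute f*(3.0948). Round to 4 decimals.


The conjugate exponent q satisfies 1/p + 1/q = 1.
p = 9, so q = 9/(9 - 1) = 1.125
|y|^q = 3.0948^1.125 = 3.5642
f*(3.0948) = 3.5642 / 1.125 = 3.1682


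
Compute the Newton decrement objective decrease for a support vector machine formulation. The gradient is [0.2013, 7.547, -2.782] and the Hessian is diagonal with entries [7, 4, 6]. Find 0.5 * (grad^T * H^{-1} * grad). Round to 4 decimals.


Step 1: H is diagonal, so H^(-1) * g = [0.0288, 1.8868, -0.4637].
Step 2: g^T H^(-1) g = sum_i g_i^2 / H_ii
  = (0.2013)^2/7 + (7.547)^2/4 + (-2.782)^2/6
  = 0.0058 + 14.2393 + 1.2899 = 15.535
Step 3: Objective decrease = 0.5 * g^T H^(-1) g = 7.7675


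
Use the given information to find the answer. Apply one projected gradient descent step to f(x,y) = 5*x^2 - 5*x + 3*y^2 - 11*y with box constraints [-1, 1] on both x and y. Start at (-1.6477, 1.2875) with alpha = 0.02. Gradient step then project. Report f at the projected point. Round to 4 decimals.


Step 1: Compute gradient at (-1.6477, 1.2875).
grad_x = 2*5*-1.6477 - 5 = -21.477
grad_y = 2*3*1.2875 - 11 = -3.275
Step 2: Gradient step.
x_raw = -1.6477 - 0.02*-21.477 = -1.2182
y_raw = 1.2875 - 0.02*-3.275 = 1.353
Step 3: Project onto [-1, 1].
x_proj = clip(-1.2182) = -1.0
y_proj = clip(1.353) = 1.0
Step 4: Evaluate f.
f(-1.0, 1.0) = 2.0


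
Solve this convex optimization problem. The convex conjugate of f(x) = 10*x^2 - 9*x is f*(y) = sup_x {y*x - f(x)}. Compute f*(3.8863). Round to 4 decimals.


f*(y) = sup_x {y*x - a*x^2 - b*x} = sup_x {(y-b)*x - a*x^2}
FOC: (y - b) - 2a*x = 0 => x* = (y - b)/(2a)
x* = (3.8863 + 9)/(2*10) = 0.6443
f*(3.8863) = (y-b)^2/(4a) = (3.8863 + 9)^2/(4*10)
= 166.0567/40 = 4.1514


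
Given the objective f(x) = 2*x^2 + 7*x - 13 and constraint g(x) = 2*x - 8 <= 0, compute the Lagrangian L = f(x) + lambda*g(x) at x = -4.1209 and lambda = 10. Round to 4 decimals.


Step 1: Evaluate f(x).
f(-4.1209) = 2*(-4.1209)^2 + 7*(-4.1209) - 13 = -7.8827
Step 2: Evaluate g(x).
g(-4.1209) = 2*-4.1209 - 8 = -16.2418
Step 3: Compute Lagrangian.
L = -7.8827 + 10*-16.2418 = -170.3007


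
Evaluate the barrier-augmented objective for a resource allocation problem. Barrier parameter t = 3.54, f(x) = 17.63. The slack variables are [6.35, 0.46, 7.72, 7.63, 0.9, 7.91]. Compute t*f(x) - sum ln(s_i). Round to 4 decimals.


Step 1: Compute log-barrier.
ln values: [1.8485, -0.7765, 2.0438, 2.0321, -0.1054, 2.0681]
phi = -(1.8485 - 0.7765 + 2.0438 + 2.0321 - 0.1054 + 2.0681) = -7.1106
Step 2: Compute augmented objective.
t*f(x) = 3.54*17.63 = 62.4102
Total = 62.4102 - 7.1106 = 55.2996


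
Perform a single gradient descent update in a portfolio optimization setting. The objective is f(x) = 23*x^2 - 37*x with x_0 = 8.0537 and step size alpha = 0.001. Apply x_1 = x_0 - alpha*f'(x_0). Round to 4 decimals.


We compute the gradient at x_0 and apply the update.
f'(x) = 46*x - 37
f'(8.0537) = 46*8.0537 - 37 = 333.4702
x_1 = 8.0537 - 0.001*333.4702 = 7.7202


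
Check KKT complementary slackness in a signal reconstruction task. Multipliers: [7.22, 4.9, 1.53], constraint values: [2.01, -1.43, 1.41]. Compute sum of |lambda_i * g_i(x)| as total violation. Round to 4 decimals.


KKT complementary slackness check:
lambda_1 * g_1 = 7.22 * 2.01 = 14.5122
lambda_2 * g_2 = 4.9 * -1.43 = -7.007
lambda_3 * g_3 = 1.53 * 1.41 = 2.1573
Total violation = 14.5122 + 7.007 + 2.1573 = 23.6765


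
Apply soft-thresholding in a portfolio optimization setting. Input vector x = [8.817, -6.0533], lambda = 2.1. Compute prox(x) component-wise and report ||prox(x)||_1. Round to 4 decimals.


Soft-thresholding with lambda = 2.1:
prox(8.817) = sign(8.817)*max(|8.817| - 2.1, 0) = 6.717
prox(-6.0533) = sign(-6.0533)*max(|-6.0533| - 2.1, 0) = -3.9533
prox(x) = [6.717, -3.9533]
||prox(x)||_1 = 6.717 + 3.9533 = 10.6703


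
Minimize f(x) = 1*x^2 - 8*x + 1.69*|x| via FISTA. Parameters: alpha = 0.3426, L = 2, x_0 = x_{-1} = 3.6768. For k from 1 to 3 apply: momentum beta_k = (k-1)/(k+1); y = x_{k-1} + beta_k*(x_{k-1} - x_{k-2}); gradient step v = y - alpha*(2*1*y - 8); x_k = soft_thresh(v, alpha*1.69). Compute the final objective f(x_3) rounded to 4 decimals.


FISTA on f(x) = 1*x^2 - 8*x + 1.69*|x|
L = 2, alpha = 0.3426
Iteration 1: beta = 0.0, y = 3.6768 + 0.0*(3.6768 - 3.6768) = 3.6768
  grad(y) = -0.6464, v = y - alpha*grad = 3.8983
  prox(v) = soft_thresh(3.8983, 0.579) = 3.3193
Iteration 2: beta = 0.3333, y = 3.3193 + 0.3333*(3.3193 - 3.6768) = 3.2001
  grad(y) = -1.5998, v = y - alpha*grad = 3.7482
  prox(v) = soft_thresh(3.7482, 0.579) = 3.1692
Iteration 3: beta = 0.5, y = 3.1692 + 0.5*(3.1692 - 3.3193) = 3.0942
  grad(y) = -1.8117, v = y - alpha*grad = 3.7148
  prox(v) = soft_thresh(3.7148, 0.579) = 3.1358
f(x_3) = 1*3.1358^2 - 8*3.1358 + 1.69*|3.1358| = -9.9537


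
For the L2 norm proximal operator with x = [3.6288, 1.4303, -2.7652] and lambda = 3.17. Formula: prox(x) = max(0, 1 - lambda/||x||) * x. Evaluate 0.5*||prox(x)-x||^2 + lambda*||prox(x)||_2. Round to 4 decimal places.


Step 1: Compute ||x||.
||x|| = 4.7812
Step 2: Compute scaling factor.
scale = max(0, 1 - 3.17/4.7812) = 0.337
Step 3: prox(x) = [1.2229, 0.482, -0.9319]
||prox(x)|| = 1.6112
Step 4: Proximal objective.
0.5*||prox-x||^2 = 5.0245
lambda*||prox|| = 5.1075
Total = 10.1321


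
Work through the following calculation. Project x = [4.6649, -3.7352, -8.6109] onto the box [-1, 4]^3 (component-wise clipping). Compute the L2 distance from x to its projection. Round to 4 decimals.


Project each component onto [-1, 4].
clip(4.6649) = 4.0, clip(-3.7352) = -1.0, clip(-8.6109) = -1.0
Projection = [4.0, -1.0, -1.0]
Squared diffs: [0.4421, 7.4813, 57.9258]
Distance = sqrt(65.8492) = 8.1148


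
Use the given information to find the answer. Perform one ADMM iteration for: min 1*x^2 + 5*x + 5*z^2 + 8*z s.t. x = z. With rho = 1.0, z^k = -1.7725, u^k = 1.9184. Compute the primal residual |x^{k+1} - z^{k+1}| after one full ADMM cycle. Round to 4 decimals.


ADMM iteration with rho = 1.0, z^k = -1.7725, u^k = 1.9184
Step 1: x-update.
Minimize 1*x^2 + 5*x + (1.0/2)*(x + 1.7725 + 1.9184)^2
FOC: (2*1 + 1.0)*x = -5 + 1.0*(-1.7725 - 1.9184)
x^{k+1} = -2.897
Step 2: z-update.
Minimize 5*z^2 + 8*z + (1.0/2)*(-2.897 - z + 1.9184)^2
FOC: (2*5 + 1.0)*z = -8 + 1.0*(-2.897 + 1.9184)
z^{k+1} = -0.8162
Step 3: u-update.
u^{k+1} = 1.9184 - 2.897 + 0.8162 = -0.1623
Step 4: Primal residual = |-2.897 + 0.8162| = 2.0807


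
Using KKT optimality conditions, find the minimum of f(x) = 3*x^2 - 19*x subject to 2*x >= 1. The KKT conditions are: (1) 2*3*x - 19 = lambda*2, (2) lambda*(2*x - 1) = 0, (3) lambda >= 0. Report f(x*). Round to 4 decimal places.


Step 1: Try lambda = 0 (constraint inactive).
Stationarity: 2*3*x - 19 = 0
x* = 19/(2*3) = 19/6 = 3.1667 (rounded; the exact value 19/6 is used below)
Check constraint: 2*3.1667 = 6.3334 >= 1 -- satisfied.
Step 2: Compute optimal value.
f(x*) = 3*(19/6)^2 - 19*(19/6) = -30.0833


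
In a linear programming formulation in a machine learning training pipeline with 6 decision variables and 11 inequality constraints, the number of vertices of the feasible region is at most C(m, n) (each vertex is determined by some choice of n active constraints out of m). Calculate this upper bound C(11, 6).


Each vertex corresponds to some choice of n active constraints out of m, so the number of vertices is at most C(m, n) = m! / (n!(m-n)!).
m = 11, n = 6
Numerator: 11 * 10 * 9 * 8 * 7 * 6
Denominator: 6! = 720
C(11, 6) = 462


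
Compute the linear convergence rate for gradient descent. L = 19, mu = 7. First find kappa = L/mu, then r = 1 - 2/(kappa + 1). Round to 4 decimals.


Step 1: Compute the condition number.
kappa = L/mu = 19/7 = 2.7143
Step 2: Compute the convergence rate.
r = 1 - 2/(kappa + 1) = 1 - 2*mu/(L + mu) = (L - mu)/(L + mu) = 12/26 = 0.4615


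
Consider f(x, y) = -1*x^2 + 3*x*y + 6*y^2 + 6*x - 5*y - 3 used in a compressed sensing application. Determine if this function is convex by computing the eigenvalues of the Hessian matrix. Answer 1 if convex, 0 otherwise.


The Hessian of f(x,y) = -1*x^2 + 3*x*y + 6*y^2 + 6*x - 5*y - 3 is:
H = [[-2, 3], [3, 12]]
Trace = -2 + 12 = 10
Determinant = -2*12 - (3)^2 = -33
Discriminant = (10)^2 - 4*-33 = 232.0
Eigenvalues: lambda_1 = -2.6158, lambda_2 = 12.6158
The function is not convex.

0


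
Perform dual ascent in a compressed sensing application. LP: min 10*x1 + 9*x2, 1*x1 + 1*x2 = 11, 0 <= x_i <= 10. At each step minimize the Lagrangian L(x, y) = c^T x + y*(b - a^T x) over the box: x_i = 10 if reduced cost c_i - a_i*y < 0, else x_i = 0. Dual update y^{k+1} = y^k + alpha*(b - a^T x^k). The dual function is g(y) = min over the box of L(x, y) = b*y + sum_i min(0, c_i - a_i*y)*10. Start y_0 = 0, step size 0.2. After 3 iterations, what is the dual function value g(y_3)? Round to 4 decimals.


Dual ascent for LP: min 10*x1 + 9*x2, 1*x1 + 1*x2 = 11, 0 <= x_i <= 10
Step 1: y^k = 0.0, reduced costs: (10.0, 9.0)
  x^k = (0.0, 0.0), subgradient = b - a^T x = 11.0
  y^{k+1} = 0.0 + 0.2*11.0 = 2.2
Step 2: y^k = 2.2, reduced costs: (7.8, 6.8)
  x^k = (0.0, 0.0), subgradient = b - a^T x = 11.0
  y^{k+1} = 2.2 + 0.2*11.0 = 4.4
Step 3: y^k = 4.4, reduced costs: (5.6, 4.6)
  x^k = (0.0, 0.0), subgradient = b - a^T x = 11.0
  y^{k+1} = 4.4 + 0.2*11.0 = 6.6
Dual objective at y_3 = 6.6: reduced costs (3.4, 2.4), box minimizer x = (0.0, 0.0)
g(y_3) = b*y + (c1 - a1*y)*x1 + (c2 - a2*y)*x2 = 11*6.6 + 3.4*0.0 + 2.4*0.0 = 72.6 + 0.0 + 0.0 = 72.6


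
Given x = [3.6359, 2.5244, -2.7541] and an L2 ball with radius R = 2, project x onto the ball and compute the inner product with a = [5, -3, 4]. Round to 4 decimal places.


Step 1: Compute ||x|| (intermediates to 6 decimals).
||x|| = sqrt(3.6359^2 + 2.5244^2 + (-2.7541)^2) = 5.213198
Step 2: Project.
Since ||x|| > R, scale = R/||x|| = 2/5.213198 = 0.383642, proj(x) = scale * x
proj(x) = [1.394884, 0.968466, -1.056588]
Step 3: Dot product.
a^T * proj(x) = 5*1.394884 - 3*0.968466 + 4*(-1.056588) = -0.1573


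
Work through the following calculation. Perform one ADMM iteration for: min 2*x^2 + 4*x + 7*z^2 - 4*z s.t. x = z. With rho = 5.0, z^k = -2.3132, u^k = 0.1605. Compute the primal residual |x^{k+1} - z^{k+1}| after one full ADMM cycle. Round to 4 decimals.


ADMM iteration with rho = 5.0, z^k = -2.3132, u^k = 0.1605
Step 1: x-update.
Minimize 2*x^2 + 4*x + (5.0/2)*(x + 2.3132 + 0.1605)^2
FOC: (2*2 + 5.0)*x = -4 + 5.0*(-2.3132 - 0.1605)
x^{k+1} = -1.8187
Step 2: z-update.
Minimize 7*z^2 - 4*z + (5.0/2)*(-1.8187 - z + 0.1605)^2
FOC: (2*7 + 5.0)*z = 4 + 5.0*(-1.8187 + 0.1605)
z^{k+1} = -0.2258
Step 3: u-update.
u^{k+1} = 0.1605 - 1.8187 + 0.2258 = -1.4324
Step 4: Primal residual = |-1.8187 + 0.2258| = 1.5929


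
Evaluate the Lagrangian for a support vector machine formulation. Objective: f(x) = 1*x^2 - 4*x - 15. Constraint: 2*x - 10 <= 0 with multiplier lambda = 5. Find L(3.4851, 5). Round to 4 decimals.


Step 1: Evaluate f(x).
f(3.4851) = 1*3.4851^2 - 4*3.4851 - 15 = -16.7945
Step 2: Evaluate g(x).
g(3.4851) = 2*3.4851 - 10 = -3.0298
Step 3: Compute Lagrangian.
L = -16.7945 + 5*-3.0298 = -31.9435


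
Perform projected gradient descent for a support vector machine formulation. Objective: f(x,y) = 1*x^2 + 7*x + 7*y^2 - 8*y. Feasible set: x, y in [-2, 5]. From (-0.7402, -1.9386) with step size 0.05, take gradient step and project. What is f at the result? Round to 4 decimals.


Step 1: Compute gradient at (-0.7402, -1.9386).
grad_x = 2*1*-0.7402 + 7 = 5.5196
grad_y = 2*7*-1.9386 - 8 = -35.1404
Step 2: Gradient step.
x_raw = -0.7402 - 0.05*5.5196 = -1.0162
y_raw = -1.9386 - 0.05*-35.1404 = -0.1816
Step 3: Project onto [-2, 5].
x_proj = clip(-1.0162) = -1.0162
y_proj = clip(-0.1816) = -0.1816
Step 4: Evaluate f.
f(-1.0162, -0.1816) = -4.3972


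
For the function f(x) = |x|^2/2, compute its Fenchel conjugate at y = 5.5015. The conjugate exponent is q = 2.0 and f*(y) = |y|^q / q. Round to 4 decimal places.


The conjugate exponent q satisfies 1/p + 1/q = 1.
p = 2, so q = 2/(2 - 1) = 2.0
|y|^q = 5.5015^2.0 = 30.2665
f*(5.5015) = 30.2665 / 2.0 = 15.1333


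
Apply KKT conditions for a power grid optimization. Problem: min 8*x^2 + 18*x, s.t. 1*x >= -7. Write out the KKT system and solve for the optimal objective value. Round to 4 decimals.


Step 1: Try lambda = 0 (constraint inactive).
Stationarity: 2*8*x + 18 = 0
x* = -18/(2*8) = -1.125
Check constraint: 1*-1.125 = -1.125 >= -7 -- satisfied.
Step 2: Compute optimal value.
f(x*) = 8*(-1.125)^2 + 18*(-1.125) = -10.125


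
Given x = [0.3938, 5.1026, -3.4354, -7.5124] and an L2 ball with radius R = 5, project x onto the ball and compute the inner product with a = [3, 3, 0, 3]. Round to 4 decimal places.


Step 1: Compute ||x|| (intermediates to 6 decimals).
||x|| = sqrt(0.3938^2 + 5.1026^2 + (-3.4354)^2 + (-7.5124)^2) = 9.717496
Step 2: Project.
Since ||x|| > R, scale = R/||x|| = 5/9.717496 = 0.514536, proj(x) = scale * x
proj(x) = [0.202624, 2.625471, -1.767637, -3.8654]
Step 3: Dot product.
a^T * proj(x) = 3*0.202624 + 3*2.625471 + 0*(-1.767637) + 3*(-3.8654) = -3.1119


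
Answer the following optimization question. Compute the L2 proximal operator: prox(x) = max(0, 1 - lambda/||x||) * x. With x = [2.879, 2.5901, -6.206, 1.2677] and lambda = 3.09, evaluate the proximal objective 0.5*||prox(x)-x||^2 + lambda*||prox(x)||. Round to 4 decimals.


Step 1: Compute ||x||.
||x|| = 7.4242
Step 2: Compute scaling factor.
scale = max(0, 1 - 3.09/7.4242) = 0.5838
Step 3: prox(x) = [1.6807, 1.5121, -3.623, 0.7401]
||prox(x)|| = 4.3342
Step 4: Proximal objective.
0.5*||prox-x||^2 = 4.7741
lambda*||prox|| = 13.3927
Total = 18.1667


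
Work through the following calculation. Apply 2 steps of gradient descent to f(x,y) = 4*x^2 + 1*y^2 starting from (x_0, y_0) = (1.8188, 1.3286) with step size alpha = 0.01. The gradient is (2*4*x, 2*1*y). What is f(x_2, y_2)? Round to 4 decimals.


Gradient descent on f(x,y) = 4*x^2 + 1*y^2.
Starting point: (1.8188, 1.3286), alpha = 0.01
Step 1: grad_x = 2*4*1.8188 = 14.5504, grad_y = 2*1*1.3286 = 2.6572
  x_1 = 1.8188 - 0.01*14.5504 = 1.6733
  y_1 = 1.3286 - 0.01*2.6572 = 1.302
Step 2: grad_x = 2*4*1.6733 = 13.3864, grad_y = 2*1*1.302 = 2.6041
  x_2 = 1.6733 - 0.01*13.3864 = 1.5394
  y_2 = 1.302 - 0.01*2.6041 = 1.276
f(1.5394, 1.276) = 4*1.5394^2 + 1*1.276^2 = 11.1076


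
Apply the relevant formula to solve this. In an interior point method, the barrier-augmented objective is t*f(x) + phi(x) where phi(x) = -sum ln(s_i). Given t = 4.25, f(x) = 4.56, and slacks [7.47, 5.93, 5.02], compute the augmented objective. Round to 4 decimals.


Step 1: Compute log-barrier.
ln values: [2.0109, 1.78, 1.6134]
phi = -(2.0109 + 1.78 + 1.6134) = -5.4043
Step 2: Compute augmented objective.
t*f(x) = 4.25*4.56 = 19.38
Total = 19.38 - 5.4043 = 13.9757


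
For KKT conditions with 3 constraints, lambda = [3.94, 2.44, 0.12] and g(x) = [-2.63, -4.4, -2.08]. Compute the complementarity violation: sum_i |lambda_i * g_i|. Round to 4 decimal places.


KKT complementary slackness check:
lambda_1 * g_1 = 3.94 * -2.63 = -10.3622
lambda_2 * g_2 = 2.44 * -4.4 = -10.736
lambda_3 * g_3 = 0.12 * -2.08 = -0.2496
Total violation = 10.3622 + 10.736 + 0.2496 = 21.3478


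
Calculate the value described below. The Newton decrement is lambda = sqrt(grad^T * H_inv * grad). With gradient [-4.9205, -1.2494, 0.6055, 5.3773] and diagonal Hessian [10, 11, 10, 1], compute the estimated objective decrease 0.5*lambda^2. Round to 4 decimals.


Step 1: H is diagonal, so H^(-1) * g = [-0.4921, -0.1136, 0.0606, 5.3773].
Step 2: g^T H^(-1) g = sum_i g_i^2 / H_ii
  = (-4.9205)^2/10 + (-1.2494)^2/11 + (0.6055)^2/10 + (5.3773)^2/1
  = 2.4211 + 0.1419 + 0.0367 + 28.9154 = 31.5151
Step 3: Objective decrease = 0.5 * g^T H^(-1) g = 15.7575


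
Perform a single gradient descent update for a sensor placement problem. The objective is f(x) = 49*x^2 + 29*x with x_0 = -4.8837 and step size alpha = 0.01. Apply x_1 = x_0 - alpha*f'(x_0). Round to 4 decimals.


We compute the gradient at x_0 and apply the update.
f'(x) = 98*x + 29
f'(-4.8837) = 98*-4.8837 + 29 = -449.6026
x_1 = -4.8837 - 0.01*-449.6026 = -0.3877


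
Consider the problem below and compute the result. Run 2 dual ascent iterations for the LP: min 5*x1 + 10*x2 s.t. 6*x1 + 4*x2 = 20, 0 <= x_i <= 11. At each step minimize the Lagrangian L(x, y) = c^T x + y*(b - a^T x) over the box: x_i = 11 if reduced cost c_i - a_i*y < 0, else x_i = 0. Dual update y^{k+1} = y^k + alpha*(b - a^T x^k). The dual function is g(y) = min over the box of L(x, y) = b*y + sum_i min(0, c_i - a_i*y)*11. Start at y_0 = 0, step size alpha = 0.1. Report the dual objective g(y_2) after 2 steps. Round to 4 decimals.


Dual ascent for LP: min 5*x1 + 10*x2, 6*x1 + 4*x2 = 20, 0 <= x_i <= 11
Step 1: y^k = 0.0, reduced costs: (5.0, 10.0)
  x^k = (0.0, 0.0), subgradient = b - a^T x = 20.0
  y^{k+1} = 0.0 + 0.1*20.0 = 2.0
Step 2: y^k = 2.0, reduced costs: (-7.0, 2.0)
  x^k = (11.0, 0.0), subgradient = b - a^T x = -46.0
  y^{k+1} = 2.0 + 0.1*-46.0 = -2.6
Dual objective at y_2 = -2.6: reduced costs (20.6, 20.4), box minimizer x = (0.0, 0.0)
g(y_2) = b*y + (c1 - a1*y)*x1 + (c2 - a2*y)*x2 = 20*(-2.6) + 20.6*0.0 + 20.4*0.0 = -52.0 + 0.0 + 0.0 = -52.0


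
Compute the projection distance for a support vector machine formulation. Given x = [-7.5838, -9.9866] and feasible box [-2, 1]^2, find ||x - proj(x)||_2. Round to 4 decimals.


Project each component onto [-2, 1].
clip(-7.5838) = -2.0, clip(-9.9866) = -2.0
Projection = [-2.0, -2.0]
Squared diffs: [31.1788, 63.7858]
Distance = sqrt(94.9646) = 9.745
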